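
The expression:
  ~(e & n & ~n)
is always true.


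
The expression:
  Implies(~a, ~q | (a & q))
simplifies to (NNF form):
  a | ~q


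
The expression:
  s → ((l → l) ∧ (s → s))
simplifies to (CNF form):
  True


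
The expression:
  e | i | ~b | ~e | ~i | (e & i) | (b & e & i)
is always true.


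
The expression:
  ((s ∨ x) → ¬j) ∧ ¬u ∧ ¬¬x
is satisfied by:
  {x: True, u: False, j: False}


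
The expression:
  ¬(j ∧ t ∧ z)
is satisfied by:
  {t: False, z: False, j: False}
  {j: True, t: False, z: False}
  {z: True, t: False, j: False}
  {j: True, z: True, t: False}
  {t: True, j: False, z: False}
  {j: True, t: True, z: False}
  {z: True, t: True, j: False}


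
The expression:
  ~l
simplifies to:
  ~l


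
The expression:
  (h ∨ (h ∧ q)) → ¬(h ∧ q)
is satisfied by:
  {h: False, q: False}
  {q: True, h: False}
  {h: True, q: False}


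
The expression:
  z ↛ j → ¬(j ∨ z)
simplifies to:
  j ∨ ¬z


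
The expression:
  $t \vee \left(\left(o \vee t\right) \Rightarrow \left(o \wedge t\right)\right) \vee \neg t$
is always true.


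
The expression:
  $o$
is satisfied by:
  {o: True}


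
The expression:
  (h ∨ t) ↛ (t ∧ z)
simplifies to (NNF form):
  (h ∧ ¬t) ∨ (t ∧ ¬z)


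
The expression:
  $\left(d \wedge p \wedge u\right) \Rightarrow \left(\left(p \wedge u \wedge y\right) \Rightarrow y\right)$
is always true.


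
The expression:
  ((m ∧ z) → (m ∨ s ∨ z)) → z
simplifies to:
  z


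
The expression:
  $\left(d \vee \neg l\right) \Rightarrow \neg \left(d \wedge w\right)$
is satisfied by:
  {w: False, d: False}
  {d: True, w: False}
  {w: True, d: False}


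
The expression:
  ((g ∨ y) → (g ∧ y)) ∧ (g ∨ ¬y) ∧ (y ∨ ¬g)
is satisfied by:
  {y: False, g: False}
  {g: True, y: True}


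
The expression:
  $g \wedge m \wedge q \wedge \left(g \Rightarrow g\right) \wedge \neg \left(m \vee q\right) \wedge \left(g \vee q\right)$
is never true.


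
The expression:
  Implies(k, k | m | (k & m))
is always true.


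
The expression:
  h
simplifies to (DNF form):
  h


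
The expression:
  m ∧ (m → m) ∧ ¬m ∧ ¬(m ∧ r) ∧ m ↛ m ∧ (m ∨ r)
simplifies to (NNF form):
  False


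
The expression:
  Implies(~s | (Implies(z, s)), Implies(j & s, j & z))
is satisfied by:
  {z: True, s: False, j: False}
  {s: False, j: False, z: False}
  {j: True, z: True, s: False}
  {j: True, s: False, z: False}
  {z: True, s: True, j: False}
  {s: True, z: False, j: False}
  {j: True, s: True, z: True}


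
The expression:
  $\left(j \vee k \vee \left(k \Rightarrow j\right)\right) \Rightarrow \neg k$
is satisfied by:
  {k: False}


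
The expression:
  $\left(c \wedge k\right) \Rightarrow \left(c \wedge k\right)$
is always true.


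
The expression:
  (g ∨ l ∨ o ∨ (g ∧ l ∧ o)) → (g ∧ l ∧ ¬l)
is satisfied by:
  {g: False, o: False, l: False}


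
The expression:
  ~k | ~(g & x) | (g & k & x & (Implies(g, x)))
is always true.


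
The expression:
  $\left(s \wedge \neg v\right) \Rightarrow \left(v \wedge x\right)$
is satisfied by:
  {v: True, s: False}
  {s: False, v: False}
  {s: True, v: True}


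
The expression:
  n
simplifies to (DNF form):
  n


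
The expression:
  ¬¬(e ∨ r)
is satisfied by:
  {r: True, e: True}
  {r: True, e: False}
  {e: True, r: False}


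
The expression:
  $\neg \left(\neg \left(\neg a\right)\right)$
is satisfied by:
  {a: False}


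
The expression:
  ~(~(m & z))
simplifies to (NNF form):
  m & z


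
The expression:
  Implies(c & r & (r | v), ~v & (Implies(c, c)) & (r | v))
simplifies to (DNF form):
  ~c | ~r | ~v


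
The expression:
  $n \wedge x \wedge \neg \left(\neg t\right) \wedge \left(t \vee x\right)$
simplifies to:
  $n \wedge t \wedge x$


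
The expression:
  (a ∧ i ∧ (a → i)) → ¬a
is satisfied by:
  {a: False, i: False}
  {i: True, a: False}
  {a: True, i: False}


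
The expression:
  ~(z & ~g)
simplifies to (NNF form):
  g | ~z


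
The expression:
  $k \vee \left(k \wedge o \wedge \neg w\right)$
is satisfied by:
  {k: True}


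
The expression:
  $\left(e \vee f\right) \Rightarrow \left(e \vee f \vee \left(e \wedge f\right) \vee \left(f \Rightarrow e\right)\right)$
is always true.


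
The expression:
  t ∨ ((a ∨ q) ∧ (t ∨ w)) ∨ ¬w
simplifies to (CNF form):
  a ∨ q ∨ t ∨ ¬w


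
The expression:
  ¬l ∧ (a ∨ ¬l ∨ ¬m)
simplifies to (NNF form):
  ¬l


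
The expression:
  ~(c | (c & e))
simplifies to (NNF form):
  ~c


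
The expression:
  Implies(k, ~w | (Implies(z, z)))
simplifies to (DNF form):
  True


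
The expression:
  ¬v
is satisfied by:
  {v: False}


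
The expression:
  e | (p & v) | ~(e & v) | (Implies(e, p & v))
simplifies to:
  True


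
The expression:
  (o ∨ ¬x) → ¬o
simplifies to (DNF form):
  ¬o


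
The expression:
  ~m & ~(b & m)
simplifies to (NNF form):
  ~m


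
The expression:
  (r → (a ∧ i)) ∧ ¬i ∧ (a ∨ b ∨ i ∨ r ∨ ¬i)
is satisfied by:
  {i: False, r: False}


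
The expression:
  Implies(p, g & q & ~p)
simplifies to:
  ~p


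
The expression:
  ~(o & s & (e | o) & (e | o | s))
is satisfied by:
  {s: False, o: False}
  {o: True, s: False}
  {s: True, o: False}


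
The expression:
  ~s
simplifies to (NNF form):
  ~s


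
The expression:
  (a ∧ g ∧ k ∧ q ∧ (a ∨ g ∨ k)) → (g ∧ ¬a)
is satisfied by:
  {g: False, k: False, q: False, a: False}
  {a: True, g: False, k: False, q: False}
  {q: True, g: False, k: False, a: False}
  {a: True, q: True, g: False, k: False}
  {k: True, a: False, g: False, q: False}
  {a: True, k: True, g: False, q: False}
  {q: True, k: True, a: False, g: False}
  {a: True, q: True, k: True, g: False}
  {g: True, q: False, k: False, a: False}
  {a: True, g: True, q: False, k: False}
  {q: True, g: True, a: False, k: False}
  {a: True, q: True, g: True, k: False}
  {k: True, g: True, q: False, a: False}
  {a: True, k: True, g: True, q: False}
  {q: True, k: True, g: True, a: False}


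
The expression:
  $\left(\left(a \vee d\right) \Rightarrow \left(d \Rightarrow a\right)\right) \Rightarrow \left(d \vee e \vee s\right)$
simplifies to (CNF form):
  $d \vee e \vee s$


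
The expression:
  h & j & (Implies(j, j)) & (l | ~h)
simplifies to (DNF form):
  h & j & l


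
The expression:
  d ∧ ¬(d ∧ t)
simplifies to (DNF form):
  d ∧ ¬t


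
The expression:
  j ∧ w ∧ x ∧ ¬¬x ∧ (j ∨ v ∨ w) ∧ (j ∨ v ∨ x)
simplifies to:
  j ∧ w ∧ x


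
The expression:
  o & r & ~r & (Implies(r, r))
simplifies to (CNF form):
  False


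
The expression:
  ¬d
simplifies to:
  ¬d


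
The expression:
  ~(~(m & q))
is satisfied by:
  {m: True, q: True}


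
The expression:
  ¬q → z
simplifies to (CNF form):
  q ∨ z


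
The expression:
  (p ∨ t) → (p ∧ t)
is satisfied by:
  {p: False, t: False}
  {t: True, p: True}


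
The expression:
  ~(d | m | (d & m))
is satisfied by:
  {d: False, m: False}


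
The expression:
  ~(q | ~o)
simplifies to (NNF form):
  o & ~q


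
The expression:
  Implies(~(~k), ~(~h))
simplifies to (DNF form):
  h | ~k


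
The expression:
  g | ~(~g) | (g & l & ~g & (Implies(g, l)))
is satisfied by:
  {g: True}


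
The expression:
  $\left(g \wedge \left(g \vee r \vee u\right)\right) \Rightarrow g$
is always true.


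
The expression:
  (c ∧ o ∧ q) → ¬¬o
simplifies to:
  True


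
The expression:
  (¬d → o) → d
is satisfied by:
  {d: True, o: False}
  {o: False, d: False}
  {o: True, d: True}


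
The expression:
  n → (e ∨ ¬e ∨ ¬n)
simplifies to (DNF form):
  True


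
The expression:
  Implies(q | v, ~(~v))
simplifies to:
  v | ~q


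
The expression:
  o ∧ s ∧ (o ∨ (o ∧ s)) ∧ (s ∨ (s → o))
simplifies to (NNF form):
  o ∧ s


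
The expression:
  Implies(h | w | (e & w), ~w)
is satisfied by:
  {w: False}


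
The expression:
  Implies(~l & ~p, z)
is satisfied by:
  {z: True, l: True, p: True}
  {z: True, l: True, p: False}
  {z: True, p: True, l: False}
  {z: True, p: False, l: False}
  {l: True, p: True, z: False}
  {l: True, p: False, z: False}
  {p: True, l: False, z: False}


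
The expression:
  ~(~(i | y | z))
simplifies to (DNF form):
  i | y | z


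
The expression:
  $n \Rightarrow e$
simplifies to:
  $e \vee \neg n$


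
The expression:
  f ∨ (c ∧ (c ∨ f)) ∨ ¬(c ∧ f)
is always true.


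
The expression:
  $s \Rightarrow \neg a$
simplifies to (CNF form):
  $\neg a \vee \neg s$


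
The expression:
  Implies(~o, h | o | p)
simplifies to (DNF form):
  h | o | p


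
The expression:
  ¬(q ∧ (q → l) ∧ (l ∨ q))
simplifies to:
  ¬l ∨ ¬q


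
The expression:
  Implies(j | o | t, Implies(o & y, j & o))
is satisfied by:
  {j: True, o: False, y: False}
  {j: False, o: False, y: False}
  {y: True, j: True, o: False}
  {y: True, j: False, o: False}
  {o: True, j: True, y: False}
  {o: True, j: False, y: False}
  {o: True, y: True, j: True}


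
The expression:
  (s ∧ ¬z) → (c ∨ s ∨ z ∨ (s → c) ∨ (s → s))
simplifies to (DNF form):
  True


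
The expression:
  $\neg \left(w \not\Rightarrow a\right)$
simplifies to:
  $a \vee \neg w$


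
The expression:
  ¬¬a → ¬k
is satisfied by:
  {k: False, a: False}
  {a: True, k: False}
  {k: True, a: False}


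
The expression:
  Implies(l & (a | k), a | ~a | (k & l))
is always true.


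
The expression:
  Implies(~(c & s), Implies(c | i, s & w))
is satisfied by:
  {s: True, w: True, i: False, c: False}
  {s: True, w: False, i: False, c: False}
  {c: True, s: True, w: True, i: False}
  {c: True, s: True, w: False, i: False}
  {s: True, i: True, w: True, c: False}
  {s: True, i: True, c: True, w: True}
  {s: True, i: True, c: True, w: False}
  {w: True, s: False, i: False, c: False}
  {s: False, w: False, i: False, c: False}


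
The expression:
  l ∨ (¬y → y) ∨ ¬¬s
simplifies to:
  l ∨ s ∨ y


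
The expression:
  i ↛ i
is never true.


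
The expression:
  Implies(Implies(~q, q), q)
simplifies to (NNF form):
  True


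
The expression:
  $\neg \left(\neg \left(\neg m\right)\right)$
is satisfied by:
  {m: False}


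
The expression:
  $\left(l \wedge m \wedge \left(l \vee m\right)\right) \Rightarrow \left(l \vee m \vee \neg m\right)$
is always true.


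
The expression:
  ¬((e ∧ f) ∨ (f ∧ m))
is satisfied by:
  {e: False, f: False, m: False}
  {m: True, e: False, f: False}
  {e: True, m: False, f: False}
  {m: True, e: True, f: False}
  {f: True, m: False, e: False}


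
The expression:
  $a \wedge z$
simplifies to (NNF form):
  $a \wedge z$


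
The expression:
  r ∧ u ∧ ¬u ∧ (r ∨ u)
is never true.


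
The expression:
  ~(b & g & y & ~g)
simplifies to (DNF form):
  True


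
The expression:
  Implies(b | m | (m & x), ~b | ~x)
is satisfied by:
  {x: False, b: False}
  {b: True, x: False}
  {x: True, b: False}


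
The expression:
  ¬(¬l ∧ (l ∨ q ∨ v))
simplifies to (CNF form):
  (l ∨ ¬q) ∧ (l ∨ ¬v)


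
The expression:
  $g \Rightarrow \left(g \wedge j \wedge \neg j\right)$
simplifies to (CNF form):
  $\neg g$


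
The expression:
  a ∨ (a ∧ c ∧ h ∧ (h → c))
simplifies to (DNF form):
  a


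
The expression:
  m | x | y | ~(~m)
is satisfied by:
  {y: True, m: True, x: True}
  {y: True, m: True, x: False}
  {y: True, x: True, m: False}
  {y: True, x: False, m: False}
  {m: True, x: True, y: False}
  {m: True, x: False, y: False}
  {x: True, m: False, y: False}


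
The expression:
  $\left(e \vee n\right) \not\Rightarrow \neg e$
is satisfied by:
  {e: True}


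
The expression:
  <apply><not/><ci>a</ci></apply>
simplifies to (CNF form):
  <apply><not/><ci>a</ci></apply>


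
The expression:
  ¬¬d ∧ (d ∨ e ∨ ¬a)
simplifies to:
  d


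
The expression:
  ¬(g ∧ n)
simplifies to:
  ¬g ∨ ¬n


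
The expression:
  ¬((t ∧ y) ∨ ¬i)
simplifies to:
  i ∧ (¬t ∨ ¬y)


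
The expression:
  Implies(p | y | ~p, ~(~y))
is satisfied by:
  {y: True}


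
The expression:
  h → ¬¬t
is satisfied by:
  {t: True, h: False}
  {h: False, t: False}
  {h: True, t: True}


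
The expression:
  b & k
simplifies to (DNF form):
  b & k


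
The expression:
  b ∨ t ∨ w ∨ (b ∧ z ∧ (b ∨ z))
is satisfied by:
  {b: True, t: True, w: True}
  {b: True, t: True, w: False}
  {b: True, w: True, t: False}
  {b: True, w: False, t: False}
  {t: True, w: True, b: False}
  {t: True, w: False, b: False}
  {w: True, t: False, b: False}


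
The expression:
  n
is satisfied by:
  {n: True}


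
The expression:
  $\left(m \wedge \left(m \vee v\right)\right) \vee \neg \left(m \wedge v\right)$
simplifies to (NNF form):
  $\text{True}$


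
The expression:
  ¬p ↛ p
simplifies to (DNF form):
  True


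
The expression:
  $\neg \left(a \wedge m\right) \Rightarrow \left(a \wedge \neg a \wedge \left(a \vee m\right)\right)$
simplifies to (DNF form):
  $a \wedge m$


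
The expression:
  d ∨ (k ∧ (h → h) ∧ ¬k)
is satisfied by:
  {d: True}


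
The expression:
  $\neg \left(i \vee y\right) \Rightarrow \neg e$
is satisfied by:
  {i: True, y: True, e: False}
  {i: True, e: False, y: False}
  {y: True, e: False, i: False}
  {y: False, e: False, i: False}
  {i: True, y: True, e: True}
  {i: True, e: True, y: False}
  {y: True, e: True, i: False}


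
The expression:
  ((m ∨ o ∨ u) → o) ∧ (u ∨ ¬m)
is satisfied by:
  {o: True, m: False, u: False}
  {m: False, u: False, o: False}
  {o: True, u: True, m: False}
  {o: True, m: True, u: True}


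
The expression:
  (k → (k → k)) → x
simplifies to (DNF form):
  x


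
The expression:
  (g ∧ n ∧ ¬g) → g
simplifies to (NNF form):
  True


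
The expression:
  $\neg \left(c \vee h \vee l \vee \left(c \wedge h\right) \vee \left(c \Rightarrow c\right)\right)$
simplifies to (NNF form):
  $\text{False}$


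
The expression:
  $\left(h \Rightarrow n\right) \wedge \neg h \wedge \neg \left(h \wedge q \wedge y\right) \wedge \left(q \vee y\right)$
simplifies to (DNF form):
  $\left(q \wedge \neg h\right) \vee \left(y \wedge \neg h\right)$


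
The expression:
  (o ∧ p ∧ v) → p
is always true.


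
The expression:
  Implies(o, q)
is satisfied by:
  {q: True, o: False}
  {o: False, q: False}
  {o: True, q: True}


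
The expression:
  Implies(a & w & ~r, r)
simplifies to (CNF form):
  r | ~a | ~w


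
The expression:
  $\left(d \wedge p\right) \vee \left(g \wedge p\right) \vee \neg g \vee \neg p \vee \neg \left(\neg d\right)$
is always true.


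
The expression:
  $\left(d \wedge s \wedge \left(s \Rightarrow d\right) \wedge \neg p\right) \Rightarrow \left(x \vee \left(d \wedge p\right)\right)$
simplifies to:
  $p \vee x \vee \neg d \vee \neg s$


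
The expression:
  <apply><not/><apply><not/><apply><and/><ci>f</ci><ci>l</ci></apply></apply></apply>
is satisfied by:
  {f: True, l: True}


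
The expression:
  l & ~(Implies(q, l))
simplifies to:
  False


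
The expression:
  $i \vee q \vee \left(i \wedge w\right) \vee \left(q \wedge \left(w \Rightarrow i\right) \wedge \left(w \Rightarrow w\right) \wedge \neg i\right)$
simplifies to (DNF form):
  $i \vee q$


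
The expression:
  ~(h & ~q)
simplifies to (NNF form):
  q | ~h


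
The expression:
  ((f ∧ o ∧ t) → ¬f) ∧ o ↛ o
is never true.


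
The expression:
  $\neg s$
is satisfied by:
  {s: False}


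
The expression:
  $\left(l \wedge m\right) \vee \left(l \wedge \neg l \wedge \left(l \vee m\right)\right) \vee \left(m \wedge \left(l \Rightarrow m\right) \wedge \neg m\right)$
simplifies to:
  $l \wedge m$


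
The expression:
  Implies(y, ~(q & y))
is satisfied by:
  {q: False, y: False}
  {y: True, q: False}
  {q: True, y: False}


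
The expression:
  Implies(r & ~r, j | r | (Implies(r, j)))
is always true.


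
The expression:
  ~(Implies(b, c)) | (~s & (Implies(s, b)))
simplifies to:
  ~s | (b & ~c)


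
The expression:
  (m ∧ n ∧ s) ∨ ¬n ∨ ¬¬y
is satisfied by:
  {y: True, s: True, m: True, n: False}
  {y: True, s: True, m: False, n: False}
  {y: True, m: True, s: False, n: False}
  {y: True, m: False, s: False, n: False}
  {s: True, m: True, y: False, n: False}
  {s: True, y: False, m: False, n: False}
  {s: False, m: True, y: False, n: False}
  {s: False, y: False, m: False, n: False}
  {y: True, n: True, s: True, m: True}
  {y: True, n: True, s: True, m: False}
  {y: True, n: True, m: True, s: False}
  {y: True, n: True, m: False, s: False}
  {n: True, s: True, m: True, y: False}


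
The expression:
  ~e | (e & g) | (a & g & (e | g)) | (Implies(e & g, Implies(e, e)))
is always true.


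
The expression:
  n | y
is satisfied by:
  {n: True, y: True}
  {n: True, y: False}
  {y: True, n: False}


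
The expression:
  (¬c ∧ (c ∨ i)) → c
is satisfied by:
  {c: True, i: False}
  {i: False, c: False}
  {i: True, c: True}


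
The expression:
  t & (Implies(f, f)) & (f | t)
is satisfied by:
  {t: True}


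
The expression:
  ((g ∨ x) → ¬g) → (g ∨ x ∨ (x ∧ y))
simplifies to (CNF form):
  g ∨ x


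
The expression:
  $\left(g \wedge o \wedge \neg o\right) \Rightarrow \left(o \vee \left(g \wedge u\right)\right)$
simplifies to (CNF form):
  $\text{True}$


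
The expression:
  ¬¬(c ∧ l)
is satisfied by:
  {c: True, l: True}


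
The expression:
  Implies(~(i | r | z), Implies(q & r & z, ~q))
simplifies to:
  True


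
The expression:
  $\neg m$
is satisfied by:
  {m: False}


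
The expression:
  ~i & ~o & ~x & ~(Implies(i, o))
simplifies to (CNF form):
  False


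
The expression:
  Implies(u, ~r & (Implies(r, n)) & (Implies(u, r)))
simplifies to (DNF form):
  ~u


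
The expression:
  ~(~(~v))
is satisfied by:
  {v: False}


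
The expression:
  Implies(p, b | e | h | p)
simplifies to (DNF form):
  True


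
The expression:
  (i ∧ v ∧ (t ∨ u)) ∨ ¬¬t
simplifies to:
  t ∨ (i ∧ u ∧ v)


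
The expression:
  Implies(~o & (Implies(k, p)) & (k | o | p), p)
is always true.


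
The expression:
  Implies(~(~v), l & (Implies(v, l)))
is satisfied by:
  {l: True, v: False}
  {v: False, l: False}
  {v: True, l: True}


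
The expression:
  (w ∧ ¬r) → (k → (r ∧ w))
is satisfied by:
  {r: True, w: False, k: False}
  {w: False, k: False, r: False}
  {r: True, k: True, w: False}
  {k: True, w: False, r: False}
  {r: True, w: True, k: False}
  {w: True, r: False, k: False}
  {r: True, k: True, w: True}


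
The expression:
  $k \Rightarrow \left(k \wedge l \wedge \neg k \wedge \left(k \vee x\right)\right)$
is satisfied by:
  {k: False}


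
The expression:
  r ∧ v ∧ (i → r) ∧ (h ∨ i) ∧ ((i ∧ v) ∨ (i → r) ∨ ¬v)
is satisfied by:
  {r: True, i: True, h: True, v: True}
  {r: True, i: True, v: True, h: False}
  {r: True, h: True, v: True, i: False}


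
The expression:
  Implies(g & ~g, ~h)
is always true.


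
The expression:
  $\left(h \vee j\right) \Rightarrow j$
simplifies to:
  $j \vee \neg h$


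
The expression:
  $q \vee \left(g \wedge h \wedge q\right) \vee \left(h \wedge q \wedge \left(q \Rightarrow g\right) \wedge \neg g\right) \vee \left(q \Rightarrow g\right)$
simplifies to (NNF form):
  $\text{True}$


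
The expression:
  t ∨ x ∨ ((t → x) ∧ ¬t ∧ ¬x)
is always true.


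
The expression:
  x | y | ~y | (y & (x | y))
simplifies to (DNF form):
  True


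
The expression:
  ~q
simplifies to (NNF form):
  ~q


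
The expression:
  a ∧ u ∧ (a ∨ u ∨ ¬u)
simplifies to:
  a ∧ u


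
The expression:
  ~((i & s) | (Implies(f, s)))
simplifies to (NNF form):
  f & ~s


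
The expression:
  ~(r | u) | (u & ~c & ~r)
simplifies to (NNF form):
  ~r & (~c | ~u)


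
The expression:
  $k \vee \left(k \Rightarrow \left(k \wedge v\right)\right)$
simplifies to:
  $\text{True}$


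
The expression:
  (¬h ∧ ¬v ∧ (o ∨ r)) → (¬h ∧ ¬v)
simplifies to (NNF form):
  True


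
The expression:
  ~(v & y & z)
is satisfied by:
  {v: False, z: False, y: False}
  {y: True, v: False, z: False}
  {z: True, v: False, y: False}
  {y: True, z: True, v: False}
  {v: True, y: False, z: False}
  {y: True, v: True, z: False}
  {z: True, v: True, y: False}


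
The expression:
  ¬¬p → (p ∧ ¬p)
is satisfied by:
  {p: False}


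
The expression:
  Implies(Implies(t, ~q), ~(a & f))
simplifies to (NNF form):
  ~a | ~f | (q & t)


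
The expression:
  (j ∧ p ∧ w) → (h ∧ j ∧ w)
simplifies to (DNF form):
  h ∨ ¬j ∨ ¬p ∨ ¬w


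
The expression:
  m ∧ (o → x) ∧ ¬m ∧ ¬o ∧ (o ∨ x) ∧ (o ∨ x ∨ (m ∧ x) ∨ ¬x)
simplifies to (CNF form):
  False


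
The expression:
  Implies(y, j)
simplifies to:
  j | ~y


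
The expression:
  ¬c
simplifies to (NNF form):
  ¬c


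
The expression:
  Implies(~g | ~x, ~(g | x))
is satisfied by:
  {x: False, g: False}
  {g: True, x: True}


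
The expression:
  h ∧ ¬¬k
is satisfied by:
  {h: True, k: True}


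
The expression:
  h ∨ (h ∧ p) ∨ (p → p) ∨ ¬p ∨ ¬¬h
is always true.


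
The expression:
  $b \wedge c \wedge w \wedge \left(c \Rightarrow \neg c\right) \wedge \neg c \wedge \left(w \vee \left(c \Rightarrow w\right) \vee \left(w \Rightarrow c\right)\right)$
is never true.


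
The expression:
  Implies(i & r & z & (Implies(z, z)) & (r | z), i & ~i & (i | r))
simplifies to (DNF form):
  ~i | ~r | ~z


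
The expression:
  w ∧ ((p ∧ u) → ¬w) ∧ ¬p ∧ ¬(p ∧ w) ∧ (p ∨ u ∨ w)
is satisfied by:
  {w: True, p: False}


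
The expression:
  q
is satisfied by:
  {q: True}


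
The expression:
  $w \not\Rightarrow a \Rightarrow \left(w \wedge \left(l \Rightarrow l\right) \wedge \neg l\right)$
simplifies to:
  $a \vee \neg l \vee \neg w$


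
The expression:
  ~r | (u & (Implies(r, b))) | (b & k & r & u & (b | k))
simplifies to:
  ~r | (b & u)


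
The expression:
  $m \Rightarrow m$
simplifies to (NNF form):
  $\text{True}$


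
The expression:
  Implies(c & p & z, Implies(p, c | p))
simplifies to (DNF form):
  True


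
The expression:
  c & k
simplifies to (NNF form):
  c & k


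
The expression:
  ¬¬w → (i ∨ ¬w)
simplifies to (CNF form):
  i ∨ ¬w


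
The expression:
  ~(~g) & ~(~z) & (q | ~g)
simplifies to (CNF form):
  g & q & z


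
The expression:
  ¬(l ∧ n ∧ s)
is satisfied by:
  {l: False, n: False, s: False}
  {s: True, l: False, n: False}
  {n: True, l: False, s: False}
  {s: True, n: True, l: False}
  {l: True, s: False, n: False}
  {s: True, l: True, n: False}
  {n: True, l: True, s: False}


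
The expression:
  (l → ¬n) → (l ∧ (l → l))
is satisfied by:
  {l: True}


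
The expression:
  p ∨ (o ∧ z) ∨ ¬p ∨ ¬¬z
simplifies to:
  True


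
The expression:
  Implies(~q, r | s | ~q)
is always true.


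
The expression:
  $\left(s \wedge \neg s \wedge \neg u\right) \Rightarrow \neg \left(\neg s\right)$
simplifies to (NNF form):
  $\text{True}$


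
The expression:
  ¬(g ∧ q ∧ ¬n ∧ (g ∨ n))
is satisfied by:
  {n: True, g: False, q: False}
  {g: False, q: False, n: False}
  {n: True, q: True, g: False}
  {q: True, g: False, n: False}
  {n: True, g: True, q: False}
  {g: True, n: False, q: False}
  {n: True, q: True, g: True}


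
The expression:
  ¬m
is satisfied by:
  {m: False}


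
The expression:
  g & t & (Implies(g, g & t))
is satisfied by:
  {t: True, g: True}


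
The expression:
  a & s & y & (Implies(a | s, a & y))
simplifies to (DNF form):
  a & s & y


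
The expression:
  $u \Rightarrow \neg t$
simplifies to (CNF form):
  $\neg t \vee \neg u$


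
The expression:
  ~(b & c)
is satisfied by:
  {c: False, b: False}
  {b: True, c: False}
  {c: True, b: False}


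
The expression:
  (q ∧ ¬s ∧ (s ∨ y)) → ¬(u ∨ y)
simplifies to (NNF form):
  s ∨ ¬q ∨ ¬y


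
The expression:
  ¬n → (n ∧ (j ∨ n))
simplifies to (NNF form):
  n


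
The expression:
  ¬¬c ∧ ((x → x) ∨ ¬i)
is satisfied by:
  {c: True}


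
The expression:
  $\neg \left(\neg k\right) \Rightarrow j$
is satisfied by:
  {j: True, k: False}
  {k: False, j: False}
  {k: True, j: True}


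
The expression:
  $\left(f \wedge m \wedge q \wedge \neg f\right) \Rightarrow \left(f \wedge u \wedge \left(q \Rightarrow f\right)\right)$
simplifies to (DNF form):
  $\text{True}$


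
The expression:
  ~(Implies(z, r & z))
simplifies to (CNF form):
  z & ~r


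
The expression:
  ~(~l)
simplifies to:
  l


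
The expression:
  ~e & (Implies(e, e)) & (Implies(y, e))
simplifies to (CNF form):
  ~e & ~y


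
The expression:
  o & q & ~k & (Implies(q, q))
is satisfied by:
  {o: True, q: True, k: False}


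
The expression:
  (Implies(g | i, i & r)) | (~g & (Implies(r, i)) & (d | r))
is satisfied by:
  {d: True, r: True, g: False, i: False}
  {d: True, r: False, g: False, i: False}
  {r: True, d: False, g: False, i: False}
  {d: False, r: False, g: False, i: False}
  {i: True, d: True, r: True, g: False}
  {i: True, d: True, r: False, g: False}
  {i: True, r: True, d: False, g: False}
  {i: True, d: True, g: True, r: True}
  {i: True, g: True, r: True, d: False}


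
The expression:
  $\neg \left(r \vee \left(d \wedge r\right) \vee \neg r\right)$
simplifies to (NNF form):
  $\text{False}$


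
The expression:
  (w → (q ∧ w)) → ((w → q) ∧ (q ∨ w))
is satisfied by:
  {q: True, w: True}
  {q: True, w: False}
  {w: True, q: False}


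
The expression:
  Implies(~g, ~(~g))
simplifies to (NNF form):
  g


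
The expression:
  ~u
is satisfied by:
  {u: False}


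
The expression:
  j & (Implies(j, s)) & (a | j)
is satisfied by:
  {j: True, s: True}


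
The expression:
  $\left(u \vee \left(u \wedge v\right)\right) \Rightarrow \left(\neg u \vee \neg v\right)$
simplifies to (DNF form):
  $\neg u \vee \neg v$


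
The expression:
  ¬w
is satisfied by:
  {w: False}


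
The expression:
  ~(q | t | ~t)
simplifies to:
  False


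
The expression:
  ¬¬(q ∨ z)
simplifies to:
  q ∨ z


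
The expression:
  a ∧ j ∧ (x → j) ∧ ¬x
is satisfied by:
  {a: True, j: True, x: False}


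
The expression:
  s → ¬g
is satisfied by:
  {s: False, g: False}
  {g: True, s: False}
  {s: True, g: False}


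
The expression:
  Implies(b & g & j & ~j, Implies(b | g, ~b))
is always true.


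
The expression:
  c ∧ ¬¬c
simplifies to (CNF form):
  c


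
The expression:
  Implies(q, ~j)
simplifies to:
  ~j | ~q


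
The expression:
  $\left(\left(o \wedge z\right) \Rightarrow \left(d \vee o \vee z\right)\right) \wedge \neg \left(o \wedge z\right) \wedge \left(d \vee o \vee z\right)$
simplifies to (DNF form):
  $\left(d \wedge \neg o\right) \vee \left(o \wedge \neg z\right) \vee \left(z \wedge \neg o\right)$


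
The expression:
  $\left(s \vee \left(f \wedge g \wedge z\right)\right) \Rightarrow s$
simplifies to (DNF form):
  $s \vee \neg f \vee \neg g \vee \neg z$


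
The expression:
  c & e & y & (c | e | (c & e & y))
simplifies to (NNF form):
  c & e & y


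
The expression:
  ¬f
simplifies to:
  ¬f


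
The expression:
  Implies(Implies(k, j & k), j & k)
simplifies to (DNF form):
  k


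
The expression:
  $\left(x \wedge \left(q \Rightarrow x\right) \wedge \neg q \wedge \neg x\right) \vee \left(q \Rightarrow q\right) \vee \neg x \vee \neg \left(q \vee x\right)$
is always true.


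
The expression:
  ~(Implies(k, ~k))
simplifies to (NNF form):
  k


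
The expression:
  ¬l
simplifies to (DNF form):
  ¬l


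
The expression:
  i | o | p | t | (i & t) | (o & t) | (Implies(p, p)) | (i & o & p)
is always true.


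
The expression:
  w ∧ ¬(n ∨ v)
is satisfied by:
  {w: True, n: False, v: False}


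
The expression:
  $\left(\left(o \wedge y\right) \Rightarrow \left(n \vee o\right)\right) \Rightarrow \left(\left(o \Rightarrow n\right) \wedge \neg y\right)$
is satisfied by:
  {n: True, o: False, y: False}
  {o: False, y: False, n: False}
  {n: True, o: True, y: False}


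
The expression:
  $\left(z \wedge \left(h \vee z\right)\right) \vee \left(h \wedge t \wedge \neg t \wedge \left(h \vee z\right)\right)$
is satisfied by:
  {z: True}


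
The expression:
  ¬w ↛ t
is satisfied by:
  {t: True, w: False}
  {w: False, t: False}
  {w: True, t: True}


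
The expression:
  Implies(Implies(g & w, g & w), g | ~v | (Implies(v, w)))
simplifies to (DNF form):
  g | w | ~v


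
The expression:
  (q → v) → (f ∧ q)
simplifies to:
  q ∧ (f ∨ ¬v)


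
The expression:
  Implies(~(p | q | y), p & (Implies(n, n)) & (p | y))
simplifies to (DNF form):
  p | q | y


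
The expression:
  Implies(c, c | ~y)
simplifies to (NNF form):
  True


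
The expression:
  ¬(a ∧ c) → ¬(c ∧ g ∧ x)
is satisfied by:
  {a: True, g: False, c: False, x: False}
  {a: False, g: False, c: False, x: False}
  {a: True, x: True, g: False, c: False}
  {x: True, a: False, g: False, c: False}
  {a: True, c: True, x: False, g: False}
  {c: True, x: False, g: False, a: False}
  {a: True, x: True, c: True, g: False}
  {x: True, c: True, a: False, g: False}
  {a: True, g: True, x: False, c: False}
  {g: True, x: False, c: False, a: False}
  {a: True, x: True, g: True, c: False}
  {x: True, g: True, a: False, c: False}
  {a: True, c: True, g: True, x: False}
  {c: True, g: True, x: False, a: False}
  {a: True, x: True, c: True, g: True}


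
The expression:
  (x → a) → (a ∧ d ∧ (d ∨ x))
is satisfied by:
  {x: True, d: True, a: False}
  {x: True, d: False, a: False}
  {a: True, x: True, d: True}
  {a: True, d: True, x: False}


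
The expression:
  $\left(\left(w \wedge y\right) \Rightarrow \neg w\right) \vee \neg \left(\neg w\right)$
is always true.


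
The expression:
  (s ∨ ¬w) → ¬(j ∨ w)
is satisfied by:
  {s: False, w: False, j: False}
  {w: True, s: False, j: False}
  {j: True, w: True, s: False}
  {s: True, w: False, j: False}


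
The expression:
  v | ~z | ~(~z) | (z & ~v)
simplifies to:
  True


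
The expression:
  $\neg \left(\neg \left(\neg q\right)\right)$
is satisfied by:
  {q: False}


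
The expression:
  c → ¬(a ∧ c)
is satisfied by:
  {c: False, a: False}
  {a: True, c: False}
  {c: True, a: False}


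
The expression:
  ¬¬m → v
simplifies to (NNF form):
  v ∨ ¬m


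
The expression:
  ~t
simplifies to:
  ~t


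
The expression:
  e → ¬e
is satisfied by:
  {e: False}


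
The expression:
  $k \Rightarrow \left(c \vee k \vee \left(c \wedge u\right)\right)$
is always true.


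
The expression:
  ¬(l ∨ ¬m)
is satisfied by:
  {m: True, l: False}


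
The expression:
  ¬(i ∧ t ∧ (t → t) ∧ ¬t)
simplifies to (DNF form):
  True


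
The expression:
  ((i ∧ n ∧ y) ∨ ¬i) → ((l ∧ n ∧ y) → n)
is always true.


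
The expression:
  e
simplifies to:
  e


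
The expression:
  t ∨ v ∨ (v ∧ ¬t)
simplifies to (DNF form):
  t ∨ v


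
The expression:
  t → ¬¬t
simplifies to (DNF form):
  True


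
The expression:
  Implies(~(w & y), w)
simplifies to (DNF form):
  w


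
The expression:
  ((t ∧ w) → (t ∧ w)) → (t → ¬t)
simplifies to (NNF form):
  ¬t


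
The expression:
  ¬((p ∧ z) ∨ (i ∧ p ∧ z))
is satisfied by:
  {p: False, z: False}
  {z: True, p: False}
  {p: True, z: False}


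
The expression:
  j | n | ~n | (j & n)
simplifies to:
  True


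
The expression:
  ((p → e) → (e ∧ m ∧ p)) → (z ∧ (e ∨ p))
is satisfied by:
  {z: True, e: True, m: False, p: False}
  {z: True, m: False, p: False, e: False}
  {z: True, e: True, m: True, p: False}
  {z: True, m: True, p: False, e: False}
  {e: True, m: False, p: False, z: False}
  {e: False, m: False, p: False, z: False}
  {e: True, m: True, p: False, z: False}
  {m: True, e: False, p: False, z: False}
  {e: True, p: True, z: True, m: False}
  {p: True, z: True, e: False, m: False}
  {e: True, p: True, z: True, m: True}
  {p: True, z: True, m: True, e: False}
  {p: True, e: True, z: False, m: False}


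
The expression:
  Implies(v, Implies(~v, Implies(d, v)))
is always true.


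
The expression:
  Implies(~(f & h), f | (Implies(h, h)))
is always true.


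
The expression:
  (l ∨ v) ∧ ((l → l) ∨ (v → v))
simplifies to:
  l ∨ v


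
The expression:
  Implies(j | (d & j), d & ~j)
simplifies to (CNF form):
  ~j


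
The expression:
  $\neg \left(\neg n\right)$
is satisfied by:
  {n: True}


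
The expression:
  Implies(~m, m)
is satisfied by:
  {m: True}


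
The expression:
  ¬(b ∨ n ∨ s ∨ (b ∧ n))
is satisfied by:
  {n: False, b: False, s: False}


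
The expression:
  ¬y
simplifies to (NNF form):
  ¬y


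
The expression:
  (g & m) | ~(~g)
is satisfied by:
  {g: True}


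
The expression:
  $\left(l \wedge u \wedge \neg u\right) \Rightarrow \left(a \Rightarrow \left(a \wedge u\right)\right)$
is always true.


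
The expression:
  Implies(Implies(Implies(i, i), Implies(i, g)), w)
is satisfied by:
  {i: True, w: True, g: False}
  {w: True, g: False, i: False}
  {i: True, w: True, g: True}
  {w: True, g: True, i: False}
  {i: True, g: False, w: False}


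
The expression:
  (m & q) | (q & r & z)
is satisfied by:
  {r: True, m: True, z: True, q: True}
  {r: True, m: True, q: True, z: False}
  {m: True, z: True, q: True, r: False}
  {m: True, q: True, z: False, r: False}
  {r: True, z: True, q: True, m: False}


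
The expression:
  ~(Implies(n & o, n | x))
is never true.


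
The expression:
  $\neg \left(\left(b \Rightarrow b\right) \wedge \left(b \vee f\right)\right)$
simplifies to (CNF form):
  $\neg b \wedge \neg f$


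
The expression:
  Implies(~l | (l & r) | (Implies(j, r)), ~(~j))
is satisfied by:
  {j: True}


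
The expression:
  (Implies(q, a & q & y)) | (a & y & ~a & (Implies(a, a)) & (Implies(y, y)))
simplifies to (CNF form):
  (a | ~q) & (y | ~q)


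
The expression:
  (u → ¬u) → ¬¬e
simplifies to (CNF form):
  e ∨ u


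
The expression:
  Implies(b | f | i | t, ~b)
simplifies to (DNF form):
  ~b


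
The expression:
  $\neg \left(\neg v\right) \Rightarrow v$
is always true.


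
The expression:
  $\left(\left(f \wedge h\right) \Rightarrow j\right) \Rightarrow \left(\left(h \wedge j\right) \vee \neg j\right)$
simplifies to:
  $h \vee \neg j$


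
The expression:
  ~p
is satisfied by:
  {p: False}


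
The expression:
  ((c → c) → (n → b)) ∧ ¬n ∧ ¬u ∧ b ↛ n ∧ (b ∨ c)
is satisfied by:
  {b: True, n: False, u: False}


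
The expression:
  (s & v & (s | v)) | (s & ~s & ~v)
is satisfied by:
  {s: True, v: True}


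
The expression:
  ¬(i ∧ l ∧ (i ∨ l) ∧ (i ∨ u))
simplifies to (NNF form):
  ¬i ∨ ¬l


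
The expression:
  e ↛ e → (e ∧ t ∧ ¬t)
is always true.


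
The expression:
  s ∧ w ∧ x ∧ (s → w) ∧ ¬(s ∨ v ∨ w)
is never true.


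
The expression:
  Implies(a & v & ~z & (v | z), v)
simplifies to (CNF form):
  True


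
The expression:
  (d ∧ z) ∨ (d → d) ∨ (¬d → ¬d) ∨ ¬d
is always true.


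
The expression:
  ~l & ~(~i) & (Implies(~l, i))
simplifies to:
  i & ~l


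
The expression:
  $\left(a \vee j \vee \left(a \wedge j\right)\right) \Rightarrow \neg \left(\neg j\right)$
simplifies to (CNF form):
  $j \vee \neg a$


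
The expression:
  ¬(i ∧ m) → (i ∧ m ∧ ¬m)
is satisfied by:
  {m: True, i: True}


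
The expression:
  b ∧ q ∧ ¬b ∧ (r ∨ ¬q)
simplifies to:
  False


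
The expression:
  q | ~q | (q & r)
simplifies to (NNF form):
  True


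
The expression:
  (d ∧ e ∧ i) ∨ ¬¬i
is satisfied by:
  {i: True}


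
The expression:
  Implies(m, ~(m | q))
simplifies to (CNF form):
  ~m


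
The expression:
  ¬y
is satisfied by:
  {y: False}


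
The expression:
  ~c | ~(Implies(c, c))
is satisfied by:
  {c: False}


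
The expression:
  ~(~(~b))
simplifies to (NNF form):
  ~b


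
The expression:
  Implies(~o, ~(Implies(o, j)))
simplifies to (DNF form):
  o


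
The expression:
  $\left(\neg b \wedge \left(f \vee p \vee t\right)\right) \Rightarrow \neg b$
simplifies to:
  $\text{True}$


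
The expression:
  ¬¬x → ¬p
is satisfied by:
  {p: False, x: False}
  {x: True, p: False}
  {p: True, x: False}


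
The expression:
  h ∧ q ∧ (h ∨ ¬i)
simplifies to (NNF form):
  h ∧ q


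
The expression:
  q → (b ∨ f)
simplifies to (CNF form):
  b ∨ f ∨ ¬q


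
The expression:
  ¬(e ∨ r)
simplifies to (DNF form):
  ¬e ∧ ¬r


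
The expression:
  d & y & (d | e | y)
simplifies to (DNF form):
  d & y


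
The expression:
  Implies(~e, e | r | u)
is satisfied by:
  {r: True, e: True, u: True}
  {r: True, e: True, u: False}
  {r: True, u: True, e: False}
  {r: True, u: False, e: False}
  {e: True, u: True, r: False}
  {e: True, u: False, r: False}
  {u: True, e: False, r: False}


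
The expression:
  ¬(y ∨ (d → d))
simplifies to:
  False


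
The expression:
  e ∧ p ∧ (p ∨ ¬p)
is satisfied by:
  {p: True, e: True}


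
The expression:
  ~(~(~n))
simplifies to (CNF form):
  ~n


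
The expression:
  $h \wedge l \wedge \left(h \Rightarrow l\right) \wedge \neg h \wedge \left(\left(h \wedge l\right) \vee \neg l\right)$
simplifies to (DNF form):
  $\text{False}$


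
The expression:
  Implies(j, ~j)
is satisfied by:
  {j: False}


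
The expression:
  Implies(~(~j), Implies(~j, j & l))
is always true.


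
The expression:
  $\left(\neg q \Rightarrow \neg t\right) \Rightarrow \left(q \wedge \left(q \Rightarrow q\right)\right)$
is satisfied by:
  {t: True, q: True}
  {t: True, q: False}
  {q: True, t: False}


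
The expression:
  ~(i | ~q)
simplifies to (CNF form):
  q & ~i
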